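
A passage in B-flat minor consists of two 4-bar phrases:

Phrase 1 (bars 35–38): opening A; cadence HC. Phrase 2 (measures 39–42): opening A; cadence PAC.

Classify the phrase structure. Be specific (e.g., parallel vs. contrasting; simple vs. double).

Phrase 1 ends with a half cadence (weaker) and phrase 2 with a perfect authentic cadence (stronger): antecedent + consequent = a period.
The two phrases open with the same material (A / A), so the period is parallel.

parallel period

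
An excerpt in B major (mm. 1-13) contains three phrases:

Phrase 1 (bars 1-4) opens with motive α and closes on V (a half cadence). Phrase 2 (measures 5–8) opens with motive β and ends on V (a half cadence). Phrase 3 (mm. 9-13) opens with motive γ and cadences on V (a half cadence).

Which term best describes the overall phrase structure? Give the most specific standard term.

The final phrase closes with a half cadence, which is not stronger than the preceding half cadence; the 3 phrases lack an overall antecedent–consequent design and so form a phrase group.

phrase group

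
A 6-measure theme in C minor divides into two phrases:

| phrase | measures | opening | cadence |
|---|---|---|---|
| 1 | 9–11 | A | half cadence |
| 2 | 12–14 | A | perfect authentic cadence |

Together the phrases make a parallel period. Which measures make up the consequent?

The phrase ending with the weaker cadence (half cadence) is the antecedent; the one ending more conclusively (perfect authentic cadence) is the consequent. The consequent is measures 12–14.

measures 12–14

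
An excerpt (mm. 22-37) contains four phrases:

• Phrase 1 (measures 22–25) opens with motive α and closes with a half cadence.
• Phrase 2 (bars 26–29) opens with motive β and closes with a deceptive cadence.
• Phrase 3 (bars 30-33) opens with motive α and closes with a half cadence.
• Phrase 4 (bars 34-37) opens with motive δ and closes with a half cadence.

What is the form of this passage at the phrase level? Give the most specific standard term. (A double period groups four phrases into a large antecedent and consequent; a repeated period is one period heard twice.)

Phrase 4 ends with a half cadence, no stronger than phrase 2's deceptive cadence, so the four phrases do not form a double period; nor do phrases 3–4 duplicate 1–2, so it is not a repeated period. With no phrase reaching a conclusive cadence, the passage is a phrase group.

phrase group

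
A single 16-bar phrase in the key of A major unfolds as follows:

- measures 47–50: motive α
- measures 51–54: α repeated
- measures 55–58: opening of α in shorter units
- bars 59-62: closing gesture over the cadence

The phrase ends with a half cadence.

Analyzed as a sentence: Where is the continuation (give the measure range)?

measures 55–62

After the presentation (measures 47-54), the continuation covers the fragmentation through the cadence: bars 55–62.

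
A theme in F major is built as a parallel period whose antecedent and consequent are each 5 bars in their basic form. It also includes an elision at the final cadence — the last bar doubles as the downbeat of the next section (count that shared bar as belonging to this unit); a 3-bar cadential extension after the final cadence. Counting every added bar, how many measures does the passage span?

Basic parallel period: 5 + 5 = 10 bars.
10 (basic form) + 3 (cadential extension) = 13.
The elision shares a bar with the next section but does not change this unit's count.

13 measures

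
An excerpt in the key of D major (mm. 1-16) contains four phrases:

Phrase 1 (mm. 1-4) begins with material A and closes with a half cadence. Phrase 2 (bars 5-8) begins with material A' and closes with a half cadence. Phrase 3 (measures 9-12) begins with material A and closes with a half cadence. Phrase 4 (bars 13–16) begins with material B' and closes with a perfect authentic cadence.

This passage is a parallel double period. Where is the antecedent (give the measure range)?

measures 1–8

In a double period the four phrases pair into a large antecedent (phrases 1–2, ending half cadence) and a large consequent (phrases 3–4, ending perfect authentic cadence). The antecedent spans bars 1–8.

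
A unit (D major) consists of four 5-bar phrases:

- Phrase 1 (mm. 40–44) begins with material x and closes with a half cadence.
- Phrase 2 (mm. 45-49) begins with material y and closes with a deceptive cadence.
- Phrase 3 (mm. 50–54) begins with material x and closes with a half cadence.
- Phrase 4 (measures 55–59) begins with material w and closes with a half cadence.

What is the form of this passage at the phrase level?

Phrase 4 ends with a half cadence, no stronger than phrase 2's deceptive cadence, so the four phrases do not form a double period; nor do phrases 3–4 duplicate 1–2, so it is not a repeated period. With no phrase reaching a conclusive cadence, the passage is a phrase group.

phrase group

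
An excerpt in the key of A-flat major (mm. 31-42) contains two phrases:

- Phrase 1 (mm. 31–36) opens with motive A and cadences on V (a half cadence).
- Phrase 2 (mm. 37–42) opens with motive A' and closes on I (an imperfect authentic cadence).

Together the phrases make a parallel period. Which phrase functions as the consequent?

phrase 2

The phrase ending with the weaker cadence (half cadence) is the antecedent; the one ending more conclusively (imperfect authentic cadence) is the consequent. The consequent is phrase 2.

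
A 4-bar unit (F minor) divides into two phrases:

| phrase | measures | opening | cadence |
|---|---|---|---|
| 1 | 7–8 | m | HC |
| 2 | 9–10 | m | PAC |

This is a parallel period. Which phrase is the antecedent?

The phrase ending with the weaker cadence (half cadence) is the antecedent; the one ending more conclusively (perfect authentic cadence) is the consequent. The antecedent is phrase 1.

phrase 1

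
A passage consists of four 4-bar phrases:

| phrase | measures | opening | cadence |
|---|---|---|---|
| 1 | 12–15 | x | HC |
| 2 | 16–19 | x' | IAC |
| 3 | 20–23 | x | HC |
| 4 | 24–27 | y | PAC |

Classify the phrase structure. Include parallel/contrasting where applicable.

Four phrases in two halves: the first half (measures 12-19) ends with an imperfect authentic cadence, the second (mm. 20–27) with a perfect authentic cadence — a large antecedent–consequent pair, i.e. a double period.
Phrase 3 begins with the same material as phrase 1, making it parallel.

parallel double period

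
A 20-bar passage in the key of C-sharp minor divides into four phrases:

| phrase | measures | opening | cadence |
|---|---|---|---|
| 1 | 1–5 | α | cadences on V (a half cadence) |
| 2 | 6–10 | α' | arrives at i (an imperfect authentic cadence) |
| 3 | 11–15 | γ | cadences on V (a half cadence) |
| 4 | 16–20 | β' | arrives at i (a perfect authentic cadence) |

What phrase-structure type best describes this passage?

contrasting double period

Four phrases in two halves: the first half (measures 1-10) ends with an imperfect authentic cadence, the second (measures 11–20) with a perfect authentic cadence — a large antecedent–consequent pair, i.e. a double period.
Phrase 3 begins with different material from phrase 1, making it contrasting.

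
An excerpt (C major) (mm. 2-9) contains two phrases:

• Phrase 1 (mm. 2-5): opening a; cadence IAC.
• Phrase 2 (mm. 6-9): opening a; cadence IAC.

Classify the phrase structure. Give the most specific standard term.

repeated phrase

Both phrases have the same opening (a) and the same cadence (imperfect authentic cadence): the second is a restatement, not a consequent, so this is a repeated phrase rather than a period.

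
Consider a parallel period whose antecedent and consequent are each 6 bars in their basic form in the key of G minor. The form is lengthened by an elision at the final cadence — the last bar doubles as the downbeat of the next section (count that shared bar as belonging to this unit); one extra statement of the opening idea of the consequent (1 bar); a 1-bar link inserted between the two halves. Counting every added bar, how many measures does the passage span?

14 measures

Basic parallel period: 6 + 6 = 12 bars.
12 (basic form) + 1 (extra statement) + 1 (link) = 14.
The elision shares a bar with the next section but does not change this unit's count.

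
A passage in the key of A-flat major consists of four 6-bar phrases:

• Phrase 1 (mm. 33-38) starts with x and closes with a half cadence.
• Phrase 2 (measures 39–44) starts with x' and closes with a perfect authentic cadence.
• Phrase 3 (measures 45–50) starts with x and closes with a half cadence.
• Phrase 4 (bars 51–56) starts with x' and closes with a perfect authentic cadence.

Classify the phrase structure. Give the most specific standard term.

repeated period

The cadence pattern HC–PAC–HC–PAC is weak–strong twice, and phrases 3–4 restate phrases 1–2: a period heard twice, not a double period (which would end weakly at phrase 2).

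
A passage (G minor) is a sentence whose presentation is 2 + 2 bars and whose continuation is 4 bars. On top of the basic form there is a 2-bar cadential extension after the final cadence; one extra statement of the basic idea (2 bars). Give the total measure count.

Basic sentence: 2 + 2 + 4 = 8 bars.
8 (basic form) + 2 (cadential extension) + 2 (extra statement) = 12.

12 measures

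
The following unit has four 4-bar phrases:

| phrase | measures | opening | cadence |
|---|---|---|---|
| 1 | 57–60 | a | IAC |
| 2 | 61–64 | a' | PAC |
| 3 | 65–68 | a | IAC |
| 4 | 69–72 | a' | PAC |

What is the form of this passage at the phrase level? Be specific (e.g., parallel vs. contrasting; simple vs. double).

The cadence pattern IAC–PAC–IAC–PAC is weak–strong twice, and phrases 3–4 restate phrases 1–2: a period heard twice, not a double period (which would end weakly at phrase 2).

repeated period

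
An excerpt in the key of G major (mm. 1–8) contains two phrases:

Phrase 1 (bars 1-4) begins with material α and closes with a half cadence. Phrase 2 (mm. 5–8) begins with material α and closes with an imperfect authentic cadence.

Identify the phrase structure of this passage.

Phrase 1 ends with a half cadence (weaker) and phrase 2 with an imperfect authentic cadence (stronger): antecedent + consequent = a period.
The two phrases open with the same material (α / α), so the period is parallel.

parallel period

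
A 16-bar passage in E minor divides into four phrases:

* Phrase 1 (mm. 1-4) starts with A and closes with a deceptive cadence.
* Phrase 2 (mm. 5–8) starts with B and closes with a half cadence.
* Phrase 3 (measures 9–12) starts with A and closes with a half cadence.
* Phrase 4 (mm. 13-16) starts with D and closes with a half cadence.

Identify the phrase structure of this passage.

Phrase 4 ends with a half cadence, no stronger than phrase 2's half cadence, so the four phrases do not form a double period; nor do phrases 3–4 duplicate 1–2, so it is not a repeated period. With no phrase reaching a conclusive cadence, the passage is a phrase group.

phrase group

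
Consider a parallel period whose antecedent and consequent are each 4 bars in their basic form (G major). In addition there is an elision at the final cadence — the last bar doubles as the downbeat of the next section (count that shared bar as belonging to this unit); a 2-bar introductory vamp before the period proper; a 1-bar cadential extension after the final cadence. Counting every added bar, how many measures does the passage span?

11 measures

Basic parallel period: 4 + 4 = 8 bars.
8 (basic form) + 2 (introduction) + 1 (cadential extension) = 11.
The elision shares a bar with the next section but does not change this unit's count.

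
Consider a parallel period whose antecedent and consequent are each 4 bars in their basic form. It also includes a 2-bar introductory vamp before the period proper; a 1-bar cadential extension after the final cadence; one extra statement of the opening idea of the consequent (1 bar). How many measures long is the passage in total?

12 measures

Basic parallel period: 4 + 4 = 8 bars.
8 (basic form) + 2 (introduction) + 1 (cadential extension) + 1 (extra statement) = 12.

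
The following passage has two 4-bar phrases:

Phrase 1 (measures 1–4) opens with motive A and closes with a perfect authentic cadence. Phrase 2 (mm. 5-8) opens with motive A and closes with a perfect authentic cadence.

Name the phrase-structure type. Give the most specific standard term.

Both phrases have the same opening (A) and the same cadence (perfect authentic cadence): the second is a restatement, not a consequent, so this is a repeated phrase rather than a period.

repeated phrase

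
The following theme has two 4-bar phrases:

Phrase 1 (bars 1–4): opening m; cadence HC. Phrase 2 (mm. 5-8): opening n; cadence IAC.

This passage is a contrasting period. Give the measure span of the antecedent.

The antecedent is the phrase ending with the weaker cadence (half cadence, phrase 1) and the consequent the one ending more conclusively (imperfect authentic cadence, phrase 2); the antecedent is measures 1-4.

measures 1–4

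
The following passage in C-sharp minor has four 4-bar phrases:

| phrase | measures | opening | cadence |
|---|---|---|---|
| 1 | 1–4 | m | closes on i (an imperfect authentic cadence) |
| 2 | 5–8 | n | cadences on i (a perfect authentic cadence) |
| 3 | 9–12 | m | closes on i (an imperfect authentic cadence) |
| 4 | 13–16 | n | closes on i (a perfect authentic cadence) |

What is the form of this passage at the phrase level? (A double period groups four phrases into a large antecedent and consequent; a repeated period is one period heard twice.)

The cadence pattern IAC–PAC–IAC–PAC is weak–strong twice, and phrases 3–4 restate phrases 1–2: a period heard twice, not a double period (which would end weakly at phrase 2).

repeated period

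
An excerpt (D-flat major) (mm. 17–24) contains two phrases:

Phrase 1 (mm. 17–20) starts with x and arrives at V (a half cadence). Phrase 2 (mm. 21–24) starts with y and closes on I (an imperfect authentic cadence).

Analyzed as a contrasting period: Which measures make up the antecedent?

measures 17–20

The antecedent is the phrase ending with the weaker cadence (half cadence, phrase 1) and the consequent the one ending more conclusively (imperfect authentic cadence, phrase 2); the antecedent is mm. 17–20.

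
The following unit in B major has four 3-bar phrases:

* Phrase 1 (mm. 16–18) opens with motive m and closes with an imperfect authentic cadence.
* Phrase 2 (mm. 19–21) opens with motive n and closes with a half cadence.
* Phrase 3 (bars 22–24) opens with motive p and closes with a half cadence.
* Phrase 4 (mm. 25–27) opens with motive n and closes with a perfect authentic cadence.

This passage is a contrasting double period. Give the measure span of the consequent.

In a double period the four phrases pair into a large antecedent (phrases 1–2, ending half cadence) and a large consequent (phrases 3–4, ending perfect authentic cadence). The consequent spans mm. 22-27.

measures 22–27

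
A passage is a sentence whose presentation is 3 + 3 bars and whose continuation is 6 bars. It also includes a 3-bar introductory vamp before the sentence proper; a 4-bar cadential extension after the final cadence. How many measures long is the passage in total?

19 measures

Basic sentence: 3 + 3 + 6 = 12 bars.
12 (basic form) + 3 (introduction) + 4 (cadential extension) = 19.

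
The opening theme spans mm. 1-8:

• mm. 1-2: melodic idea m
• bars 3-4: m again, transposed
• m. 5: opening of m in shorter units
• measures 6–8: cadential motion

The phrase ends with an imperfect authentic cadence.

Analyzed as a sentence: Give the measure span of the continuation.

After the presentation (mm. 1–4), the continuation covers the fragmentation through the cadence: bars 5-8.

measures 5–8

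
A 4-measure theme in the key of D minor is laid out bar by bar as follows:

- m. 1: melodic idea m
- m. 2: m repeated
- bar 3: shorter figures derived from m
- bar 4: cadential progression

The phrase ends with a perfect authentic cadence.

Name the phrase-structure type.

Basic idea (bar 1) + its repetition (m. 2) form the presentation; fragmentation and cadence (mm. 3–4) form the continuation — the 4-bar whole is a sentence.

sentence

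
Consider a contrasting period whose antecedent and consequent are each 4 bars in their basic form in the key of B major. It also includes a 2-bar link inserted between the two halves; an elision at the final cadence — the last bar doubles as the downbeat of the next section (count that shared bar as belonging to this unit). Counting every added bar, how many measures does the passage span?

Basic contrasting period: 4 + 4 = 8 bars.
8 (basic form) + 2 (link) = 10.
The elision shares a bar with the next section but does not change this unit's count.

10 measures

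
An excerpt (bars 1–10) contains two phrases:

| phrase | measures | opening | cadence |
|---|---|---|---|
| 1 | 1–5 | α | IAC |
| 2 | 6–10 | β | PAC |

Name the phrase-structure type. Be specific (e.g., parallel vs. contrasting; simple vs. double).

contrasting period

Phrase 1 ends with an imperfect authentic cadence (weaker) and phrase 2 with a perfect authentic cadence (stronger): antecedent + consequent = a period.
The two phrases open with different material (α / β), so the period is contrasting.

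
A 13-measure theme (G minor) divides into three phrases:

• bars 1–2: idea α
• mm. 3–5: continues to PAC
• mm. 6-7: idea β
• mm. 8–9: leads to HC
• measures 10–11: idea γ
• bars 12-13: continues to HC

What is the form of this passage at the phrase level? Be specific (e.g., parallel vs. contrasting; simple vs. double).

phrase group

The final phrase closes with a half cadence, which is not stronger than the preceding half cadence; the 3 phrases lack an overall antecedent–consequent design and so form a phrase group.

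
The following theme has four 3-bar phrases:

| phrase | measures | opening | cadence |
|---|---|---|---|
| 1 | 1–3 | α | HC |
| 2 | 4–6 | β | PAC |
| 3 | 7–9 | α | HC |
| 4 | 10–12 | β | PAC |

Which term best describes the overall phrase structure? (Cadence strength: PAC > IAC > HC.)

repeated period

The cadence pattern HC–PAC–HC–PAC is weak–strong twice, and phrases 3–4 restate phrases 1–2: a period heard twice, not a double period (which would end weakly at phrase 2).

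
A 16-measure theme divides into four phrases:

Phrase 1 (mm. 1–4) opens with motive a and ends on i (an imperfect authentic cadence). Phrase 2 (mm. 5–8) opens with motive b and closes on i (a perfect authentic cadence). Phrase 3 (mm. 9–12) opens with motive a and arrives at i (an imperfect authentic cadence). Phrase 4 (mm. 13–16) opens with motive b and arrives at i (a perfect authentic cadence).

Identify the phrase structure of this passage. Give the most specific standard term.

The cadence pattern IAC–PAC–IAC–PAC is weak–strong twice, and phrases 3–4 restate phrases 1–2: a period heard twice, not a double period (which would end weakly at phrase 2).

repeated period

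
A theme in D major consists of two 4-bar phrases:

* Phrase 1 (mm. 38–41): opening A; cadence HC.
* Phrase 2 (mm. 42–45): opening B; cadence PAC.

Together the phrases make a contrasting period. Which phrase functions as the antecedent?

The phrase ending with the weaker cadence (half cadence) is the antecedent; the one ending more conclusively (perfect authentic cadence) is the consequent. The antecedent is phrase 1.

phrase 1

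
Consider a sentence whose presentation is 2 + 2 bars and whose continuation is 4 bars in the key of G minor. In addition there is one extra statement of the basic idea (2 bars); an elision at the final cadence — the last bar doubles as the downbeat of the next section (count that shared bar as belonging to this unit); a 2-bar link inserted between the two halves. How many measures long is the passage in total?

Basic sentence: 2 + 2 + 4 = 8 bars.
8 (basic form) + 2 (extra statement) + 2 (link) = 12.
The elision shares a bar with the next section but does not change this unit's count.

12 measures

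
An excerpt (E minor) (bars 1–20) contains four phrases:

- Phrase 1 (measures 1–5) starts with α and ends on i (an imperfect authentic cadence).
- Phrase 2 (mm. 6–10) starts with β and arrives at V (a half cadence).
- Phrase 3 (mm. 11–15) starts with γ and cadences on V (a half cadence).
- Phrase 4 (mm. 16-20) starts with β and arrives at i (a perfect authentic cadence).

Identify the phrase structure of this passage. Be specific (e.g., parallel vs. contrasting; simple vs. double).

Four phrases in two halves: the first half (measures 1–10) ends with a half cadence, the second (bars 11–20) with a perfect authentic cadence — a large antecedent–consequent pair, i.e. a double period.
Phrase 3 begins with different material from phrase 1, making it contrasting.

contrasting double period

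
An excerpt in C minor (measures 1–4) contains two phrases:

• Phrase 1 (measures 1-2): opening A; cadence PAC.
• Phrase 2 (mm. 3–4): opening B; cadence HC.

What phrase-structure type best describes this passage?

phrase group

The second phrase closes with a half cadence, which is not stronger than the first phrase's perfect authentic cadence; without a weak→strong cadential pair there is no antecedent–consequent relationship, so this is a phrase group rather than a period.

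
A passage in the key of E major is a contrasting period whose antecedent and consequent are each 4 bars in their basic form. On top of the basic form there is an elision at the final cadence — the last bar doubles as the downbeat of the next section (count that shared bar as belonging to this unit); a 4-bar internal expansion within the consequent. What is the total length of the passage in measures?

Basic contrasting period: 4 + 4 = 8 bars.
8 (basic form) + 4 (internal expansion) = 12.
The elision shares a bar with the next section but does not change this unit's count.

12 measures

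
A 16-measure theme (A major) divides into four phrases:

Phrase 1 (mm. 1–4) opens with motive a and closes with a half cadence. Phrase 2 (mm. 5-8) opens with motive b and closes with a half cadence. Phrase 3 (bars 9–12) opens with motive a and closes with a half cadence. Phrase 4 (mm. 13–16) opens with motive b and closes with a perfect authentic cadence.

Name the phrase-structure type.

parallel double period

Four phrases in two halves: the first half (measures 1-8) ends with a half cadence, the second (mm. 9-16) with a perfect authentic cadence — a large antecedent–consequent pair, i.e. a double period.
Phrase 3 begins with the same material as phrase 1, making it parallel.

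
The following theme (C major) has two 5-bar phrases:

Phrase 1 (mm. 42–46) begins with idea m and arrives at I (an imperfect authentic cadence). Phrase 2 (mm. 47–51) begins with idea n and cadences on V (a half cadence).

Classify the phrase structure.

The second phrase closes with a half cadence, which is not stronger than the first phrase's imperfect authentic cadence; without a weak→strong cadential pair there is no antecedent–consequent relationship, so this is a phrase group rather than a period.

phrase group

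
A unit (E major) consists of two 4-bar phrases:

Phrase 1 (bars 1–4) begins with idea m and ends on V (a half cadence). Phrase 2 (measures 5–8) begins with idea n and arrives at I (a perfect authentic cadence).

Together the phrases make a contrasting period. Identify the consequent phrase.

phrase 2

The phrase ending with the weaker cadence (half cadence) is the antecedent; the one ending more conclusively (perfect authentic cadence) is the consequent. The consequent is phrase 2.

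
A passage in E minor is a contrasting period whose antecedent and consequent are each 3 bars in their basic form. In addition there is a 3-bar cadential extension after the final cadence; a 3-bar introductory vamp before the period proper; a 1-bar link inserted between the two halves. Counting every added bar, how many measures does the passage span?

13 measures

Basic contrasting period: 3 + 3 = 6 bars.
6 (basic form) + 3 (cadential extension) + 3 (introduction) + 1 (link) = 13.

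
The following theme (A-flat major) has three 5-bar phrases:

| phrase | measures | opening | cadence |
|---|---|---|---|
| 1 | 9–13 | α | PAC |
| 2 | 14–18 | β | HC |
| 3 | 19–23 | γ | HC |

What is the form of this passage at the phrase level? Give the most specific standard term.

phrase group

The final phrase closes with a half cadence, which is not stronger than the preceding half cadence; the 3 phrases lack an overall antecedent–consequent design and so form a phrase group.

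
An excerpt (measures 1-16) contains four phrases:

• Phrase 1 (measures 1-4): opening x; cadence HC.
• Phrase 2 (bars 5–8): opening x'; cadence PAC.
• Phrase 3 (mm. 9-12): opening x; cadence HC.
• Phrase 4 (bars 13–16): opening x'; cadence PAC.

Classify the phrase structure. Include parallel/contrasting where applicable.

The cadence pattern HC–PAC–HC–PAC is weak–strong twice, and phrases 3–4 restate phrases 1–2: a period heard twice, not a double period (which would end weakly at phrase 2).

repeated period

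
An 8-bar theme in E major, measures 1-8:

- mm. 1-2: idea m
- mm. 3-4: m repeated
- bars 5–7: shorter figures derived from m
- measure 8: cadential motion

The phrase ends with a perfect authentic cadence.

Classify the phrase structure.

sentence

Basic idea (measures 1–2) + its repetition (measures 3–4) form the presentation; fragmentation and cadence (mm. 5–8) form the continuation — the 8-bar whole is a sentence.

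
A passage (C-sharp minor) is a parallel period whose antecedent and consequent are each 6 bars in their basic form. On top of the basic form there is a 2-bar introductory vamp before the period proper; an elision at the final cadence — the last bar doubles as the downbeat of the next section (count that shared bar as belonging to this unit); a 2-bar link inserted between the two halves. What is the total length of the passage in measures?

16 measures

Basic parallel period: 6 + 6 = 12 bars.
12 (basic form) + 2 (introduction) + 2 (link) = 16.
The elision shares a bar with the next section but does not change this unit's count.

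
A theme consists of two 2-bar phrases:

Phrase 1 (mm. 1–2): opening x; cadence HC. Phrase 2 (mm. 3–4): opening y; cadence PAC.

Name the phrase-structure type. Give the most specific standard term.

Phrase 1 ends with a half cadence (weaker) and phrase 2 with a perfect authentic cadence (stronger): antecedent + consequent = a period.
The two phrases open with different material (x / y), so the period is contrasting.

contrasting period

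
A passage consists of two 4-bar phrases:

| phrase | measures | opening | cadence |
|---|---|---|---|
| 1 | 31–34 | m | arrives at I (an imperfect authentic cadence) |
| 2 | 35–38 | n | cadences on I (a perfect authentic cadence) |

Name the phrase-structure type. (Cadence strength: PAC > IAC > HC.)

Phrase 1 ends with an imperfect authentic cadence (weaker) and phrase 2 with a perfect authentic cadence (stronger): antecedent + consequent = a period.
The two phrases open with different material (m / n), so the period is contrasting.

contrasting period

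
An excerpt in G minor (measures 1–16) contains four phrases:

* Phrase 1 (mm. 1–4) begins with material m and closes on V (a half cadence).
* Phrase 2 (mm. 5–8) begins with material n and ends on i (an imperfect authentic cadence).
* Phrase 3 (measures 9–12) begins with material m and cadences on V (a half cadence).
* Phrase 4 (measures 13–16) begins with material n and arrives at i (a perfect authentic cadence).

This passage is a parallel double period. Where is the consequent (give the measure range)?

measures 9–16

In a double period the four phrases pair into a large antecedent (phrases 1–2, ending imperfect authentic cadence) and a large consequent (phrases 3–4, ending perfect authentic cadence). The consequent spans mm. 9–16.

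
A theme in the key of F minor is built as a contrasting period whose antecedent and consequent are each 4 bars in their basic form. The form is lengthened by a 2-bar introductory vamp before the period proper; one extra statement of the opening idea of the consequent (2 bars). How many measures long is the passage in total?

Basic contrasting period: 4 + 4 = 8 bars.
8 (basic form) + 2 (introduction) + 2 (extra statement) = 12.

12 measures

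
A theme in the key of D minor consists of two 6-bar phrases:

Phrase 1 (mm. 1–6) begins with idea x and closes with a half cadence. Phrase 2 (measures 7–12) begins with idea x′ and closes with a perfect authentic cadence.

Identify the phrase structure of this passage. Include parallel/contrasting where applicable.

Phrase 1 ends with a half cadence (weaker) and phrase 2 with a perfect authentic cadence (stronger): antecedent + consequent = a period.
The two phrases open with the same material (x / x′), so the period is parallel.

parallel period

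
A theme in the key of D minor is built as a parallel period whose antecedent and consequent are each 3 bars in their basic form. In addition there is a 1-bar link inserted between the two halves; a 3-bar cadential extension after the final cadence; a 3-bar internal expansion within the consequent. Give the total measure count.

13 measures

Basic parallel period: 3 + 3 = 6 bars.
6 (basic form) + 1 (link) + 3 (cadential extension) + 3 (internal expansion) = 13.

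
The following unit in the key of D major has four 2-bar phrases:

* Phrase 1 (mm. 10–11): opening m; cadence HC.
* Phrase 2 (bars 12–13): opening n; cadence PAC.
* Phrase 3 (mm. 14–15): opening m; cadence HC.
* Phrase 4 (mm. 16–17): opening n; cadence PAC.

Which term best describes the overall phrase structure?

The cadence pattern HC–PAC–HC–PAC is weak–strong twice, and phrases 3–4 restate phrases 1–2: a period heard twice, not a double period (which would end weakly at phrase 2).

repeated period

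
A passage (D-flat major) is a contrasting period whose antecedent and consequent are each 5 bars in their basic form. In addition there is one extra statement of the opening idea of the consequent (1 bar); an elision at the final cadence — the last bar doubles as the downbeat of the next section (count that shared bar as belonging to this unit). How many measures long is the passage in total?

Basic contrasting period: 5 + 5 = 10 bars.
10 (basic form) + 1 (extra statement) = 11.
The elision shares a bar with the next section but does not change this unit's count.

11 measures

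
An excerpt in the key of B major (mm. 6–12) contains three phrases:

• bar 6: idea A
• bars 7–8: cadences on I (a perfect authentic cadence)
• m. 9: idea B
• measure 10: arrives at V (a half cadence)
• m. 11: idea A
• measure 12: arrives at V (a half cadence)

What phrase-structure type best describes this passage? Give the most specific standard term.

phrase group

The final phrase closes with a half cadence, which is not stronger than the preceding half cadence; the 3 phrases lack an overall antecedent–consequent design and so form a phrase group.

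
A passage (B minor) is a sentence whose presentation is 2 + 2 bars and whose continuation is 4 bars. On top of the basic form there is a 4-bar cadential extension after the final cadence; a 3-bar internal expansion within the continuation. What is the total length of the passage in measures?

15 measures

Basic sentence: 2 + 2 + 4 = 8 bars.
8 (basic form) + 4 (cadential extension) + 3 (internal expansion) = 15.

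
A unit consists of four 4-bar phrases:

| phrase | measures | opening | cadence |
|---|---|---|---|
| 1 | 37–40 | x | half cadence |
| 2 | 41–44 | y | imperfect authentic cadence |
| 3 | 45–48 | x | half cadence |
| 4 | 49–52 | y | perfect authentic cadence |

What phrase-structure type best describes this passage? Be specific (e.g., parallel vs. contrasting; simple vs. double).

parallel double period

Four phrases in two halves: the first half (mm. 37–44) ends with an imperfect authentic cadence, the second (bars 45–52) with a perfect authentic cadence — a large antecedent–consequent pair, i.e. a double period.
Phrase 3 begins with the same material as phrase 1, making it parallel.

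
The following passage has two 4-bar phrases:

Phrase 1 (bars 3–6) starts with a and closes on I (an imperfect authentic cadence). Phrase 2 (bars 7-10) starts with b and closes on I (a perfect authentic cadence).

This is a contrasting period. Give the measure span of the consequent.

measures 7–10

The phrase ending with the weaker cadence (imperfect authentic cadence) is the antecedent; the one ending more conclusively (perfect authentic cadence) is the consequent. The consequent is measures 7–10.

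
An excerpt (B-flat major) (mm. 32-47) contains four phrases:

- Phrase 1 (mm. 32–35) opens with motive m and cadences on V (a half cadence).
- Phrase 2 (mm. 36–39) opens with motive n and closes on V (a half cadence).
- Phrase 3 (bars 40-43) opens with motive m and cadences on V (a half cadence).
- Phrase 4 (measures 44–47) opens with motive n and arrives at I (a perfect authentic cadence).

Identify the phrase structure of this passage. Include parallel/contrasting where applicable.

Four phrases in two halves: the first half (mm. 32–39) ends with a half cadence, the second (mm. 40–47) with a perfect authentic cadence — a large antecedent–consequent pair, i.e. a double period.
Phrase 3 begins with the same material as phrase 1, making it parallel.

parallel double period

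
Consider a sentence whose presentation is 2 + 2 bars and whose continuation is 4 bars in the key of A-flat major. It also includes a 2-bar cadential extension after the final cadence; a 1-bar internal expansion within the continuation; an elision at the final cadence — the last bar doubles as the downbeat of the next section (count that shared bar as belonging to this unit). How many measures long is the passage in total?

Basic sentence: 2 + 2 + 4 = 8 bars.
8 (basic form) + 2 (cadential extension) + 1 (internal expansion) = 11.
The elision shares a bar with the next section but does not change this unit's count.

11 measures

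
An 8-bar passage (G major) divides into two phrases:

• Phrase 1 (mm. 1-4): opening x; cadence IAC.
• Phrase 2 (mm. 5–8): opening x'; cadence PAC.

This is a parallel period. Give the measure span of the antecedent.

The phrase ending with the weaker cadence (imperfect authentic cadence) is the antecedent; the one ending more conclusively (perfect authentic cadence) is the consequent. The antecedent is measures 1–4.

measures 1–4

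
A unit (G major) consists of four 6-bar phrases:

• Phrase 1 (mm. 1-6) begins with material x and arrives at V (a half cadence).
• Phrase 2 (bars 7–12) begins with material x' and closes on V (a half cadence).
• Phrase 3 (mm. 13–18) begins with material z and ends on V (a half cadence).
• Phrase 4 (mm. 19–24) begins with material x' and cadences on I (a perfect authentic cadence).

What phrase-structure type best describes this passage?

Four phrases in two halves: the first half (bars 1–12) ends with a half cadence, the second (mm. 13-24) with a perfect authentic cadence — a large antecedent–consequent pair, i.e. a double period.
Phrase 3 begins with different material from phrase 1, making it contrasting.

contrasting double period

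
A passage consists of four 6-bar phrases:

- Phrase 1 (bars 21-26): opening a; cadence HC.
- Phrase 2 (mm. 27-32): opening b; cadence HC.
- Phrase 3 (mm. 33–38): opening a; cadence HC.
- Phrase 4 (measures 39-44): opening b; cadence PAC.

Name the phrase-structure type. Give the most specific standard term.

parallel double period

Four phrases in two halves: the first half (measures 21–32) ends with a half cadence, the second (bars 33–44) with a perfect authentic cadence — a large antecedent–consequent pair, i.e. a double period.
Phrase 3 begins with the same material as phrase 1, making it parallel.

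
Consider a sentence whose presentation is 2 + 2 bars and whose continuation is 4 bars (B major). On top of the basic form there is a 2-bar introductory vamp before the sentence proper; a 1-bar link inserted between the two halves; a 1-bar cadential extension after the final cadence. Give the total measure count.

12 measures

Basic sentence: 2 + 2 + 4 = 8 bars.
8 (basic form) + 2 (introduction) + 1 (link) + 1 (cadential extension) = 12.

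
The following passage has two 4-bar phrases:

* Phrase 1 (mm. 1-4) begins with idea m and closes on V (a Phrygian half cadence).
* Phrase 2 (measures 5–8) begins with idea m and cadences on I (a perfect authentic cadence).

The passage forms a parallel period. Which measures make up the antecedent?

The phrase ending with the weaker cadence (Phrygian half cadence) is the antecedent; the one ending more conclusively (perfect authentic cadence) is the consequent. The antecedent is measures 1–4.

measures 1–4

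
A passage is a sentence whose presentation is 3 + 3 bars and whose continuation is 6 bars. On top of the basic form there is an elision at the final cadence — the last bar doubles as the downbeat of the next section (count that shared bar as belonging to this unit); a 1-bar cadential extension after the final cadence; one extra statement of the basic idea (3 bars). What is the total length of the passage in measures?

16 measures

Basic sentence: 3 + 3 + 6 = 12 bars.
12 (basic form) + 1 (cadential extension) + 3 (extra statement) = 16.
The elision shares a bar with the next section but does not change this unit's count.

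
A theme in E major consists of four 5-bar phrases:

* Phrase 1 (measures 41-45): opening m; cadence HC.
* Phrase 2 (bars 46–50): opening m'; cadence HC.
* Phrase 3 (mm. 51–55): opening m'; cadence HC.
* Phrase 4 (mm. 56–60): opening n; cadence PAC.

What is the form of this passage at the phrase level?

parallel double period

Four phrases in two halves: the first half (measures 41-50) ends with a half cadence, the second (bars 51–60) with a perfect authentic cadence — a large antecedent–consequent pair, i.e. a double period.
Phrase 3 begins with the same material as phrase 1, making it parallel.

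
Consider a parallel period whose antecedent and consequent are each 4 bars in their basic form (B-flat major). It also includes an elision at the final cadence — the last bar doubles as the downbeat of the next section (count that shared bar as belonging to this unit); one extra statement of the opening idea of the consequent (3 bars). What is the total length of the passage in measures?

Basic parallel period: 4 + 4 = 8 bars.
8 (basic form) + 3 (extra statement) = 11.
The elision shares a bar with the next section but does not change this unit's count.

11 measures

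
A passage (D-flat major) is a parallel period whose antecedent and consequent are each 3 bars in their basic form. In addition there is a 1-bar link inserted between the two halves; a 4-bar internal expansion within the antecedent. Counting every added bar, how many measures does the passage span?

Basic parallel period: 3 + 3 = 6 bars.
6 (basic form) + 1 (link) + 4 (internal expansion) = 11.

11 measures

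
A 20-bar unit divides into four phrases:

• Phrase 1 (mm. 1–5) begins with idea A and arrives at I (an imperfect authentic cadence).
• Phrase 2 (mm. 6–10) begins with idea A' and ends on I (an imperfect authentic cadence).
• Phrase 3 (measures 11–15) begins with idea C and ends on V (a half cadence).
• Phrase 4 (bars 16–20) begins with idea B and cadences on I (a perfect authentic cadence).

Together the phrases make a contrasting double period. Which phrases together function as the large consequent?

In a double period the first pair of phrases (ending imperfect authentic cadence) is the large antecedent and the second pair (ending perfect authentic cadence) is the large consequent; the consequent is phrases 3 and 4.

phrases 3 and 4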